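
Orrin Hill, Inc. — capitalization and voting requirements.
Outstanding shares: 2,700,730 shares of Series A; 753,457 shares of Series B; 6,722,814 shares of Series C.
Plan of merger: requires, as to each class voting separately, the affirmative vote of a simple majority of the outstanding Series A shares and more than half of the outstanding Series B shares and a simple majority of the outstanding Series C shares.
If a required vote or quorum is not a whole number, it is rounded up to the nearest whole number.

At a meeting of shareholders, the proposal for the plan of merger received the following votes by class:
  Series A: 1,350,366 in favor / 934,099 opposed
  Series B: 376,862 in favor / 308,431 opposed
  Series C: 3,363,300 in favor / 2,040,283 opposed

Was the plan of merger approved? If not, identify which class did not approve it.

Approved — every class gave the required vote.

Series A: a majority of 2700730 is 1350366; 1,350,366 required, 1,350,366 in favor — approved.
Series B: a majority of 753457 is 376729; 376,729 required, 376,862 in favor — approved.
Series C: a majority of 6722814 is 3361408; 3,361,408 required, 3,363,300 in favor — approved.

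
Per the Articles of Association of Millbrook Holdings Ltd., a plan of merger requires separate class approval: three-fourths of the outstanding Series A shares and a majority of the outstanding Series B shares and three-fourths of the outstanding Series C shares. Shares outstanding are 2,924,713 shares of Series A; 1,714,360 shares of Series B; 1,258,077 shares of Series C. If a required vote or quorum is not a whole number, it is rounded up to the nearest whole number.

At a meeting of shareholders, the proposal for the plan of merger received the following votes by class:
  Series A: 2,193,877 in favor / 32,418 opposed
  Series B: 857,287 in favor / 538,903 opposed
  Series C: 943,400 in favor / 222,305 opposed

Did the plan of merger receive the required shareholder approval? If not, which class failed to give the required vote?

Series A: 3/4 of 2924713 = 2193534.75, rounded up to 2193535; 2,193,535 required, 2,193,877 in favor — approved.
Series B: a majority of 1714360 is 857181; 857,181 required, 857,287 in favor — approved.
Series C: 3/4 of 1258077 = 943557.75, rounded up to 943558; 943,558 required, 943,400 in favor — not approved.

Not approved — the Series C shares did not give the required vote.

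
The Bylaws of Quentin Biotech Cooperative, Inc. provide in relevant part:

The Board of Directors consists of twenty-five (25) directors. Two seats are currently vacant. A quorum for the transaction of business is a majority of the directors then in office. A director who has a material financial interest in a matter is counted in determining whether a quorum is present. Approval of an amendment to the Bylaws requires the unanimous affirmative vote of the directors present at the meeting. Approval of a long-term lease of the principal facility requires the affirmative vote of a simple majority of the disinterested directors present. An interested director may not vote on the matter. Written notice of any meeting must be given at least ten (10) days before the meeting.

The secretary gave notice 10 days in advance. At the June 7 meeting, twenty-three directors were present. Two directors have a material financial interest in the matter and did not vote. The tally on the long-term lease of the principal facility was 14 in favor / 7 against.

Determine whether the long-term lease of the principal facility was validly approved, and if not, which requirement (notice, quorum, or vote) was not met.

Valid — all requirements satisfied.

Notice: 10 days given; 10 required (10 ≥ 10). Satisfied.
Quorum: 23 present (interested directors count toward quorum); quorum is 12. Satisfied.
Vote: the long-term lease of the principal facility requires a majority of the disinterested directors present (23 − 2 = 21). A majority of 21 is 11, so 11 affirmative votes are needed; 14 voted in favor. Satisfied.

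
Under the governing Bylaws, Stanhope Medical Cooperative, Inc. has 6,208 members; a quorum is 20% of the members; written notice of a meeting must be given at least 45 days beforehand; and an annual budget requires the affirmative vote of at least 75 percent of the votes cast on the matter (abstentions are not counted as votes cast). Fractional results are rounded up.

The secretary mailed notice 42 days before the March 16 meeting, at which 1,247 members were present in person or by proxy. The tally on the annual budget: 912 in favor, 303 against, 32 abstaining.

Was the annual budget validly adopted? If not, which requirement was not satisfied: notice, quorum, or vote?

Notice: 42 days given; 45 required. Not satisfied.
Quorum: 20% of 6,208 = 1,241.60, rounded up to 1,242; 1,247 present. Satisfied.
Vote: requires three-fourths of the votes cast (1,247 − 32 abstaining = 1,215); 3/4 of 1215 = 911.25, rounded up to 912, so 912 needed; 912 in favor. Satisfied.

Invalid — notice requirement not satisfied.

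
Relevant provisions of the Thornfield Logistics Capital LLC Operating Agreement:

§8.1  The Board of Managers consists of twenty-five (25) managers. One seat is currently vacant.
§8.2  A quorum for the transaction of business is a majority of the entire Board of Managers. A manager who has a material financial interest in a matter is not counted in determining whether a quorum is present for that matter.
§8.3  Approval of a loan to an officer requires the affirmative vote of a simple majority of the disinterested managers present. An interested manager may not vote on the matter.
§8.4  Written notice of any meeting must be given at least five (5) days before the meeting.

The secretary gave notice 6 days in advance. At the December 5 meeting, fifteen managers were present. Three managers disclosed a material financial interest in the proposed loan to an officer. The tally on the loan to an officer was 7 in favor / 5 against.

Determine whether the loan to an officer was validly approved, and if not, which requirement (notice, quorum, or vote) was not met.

Notice: 6 days given; 5 required (6 ≥ 5). Satisfied.
Quorum: 15 present, but the 3 interested managers do not count, leaving 12. Quorum is 13. Not satisfied.
Vote: the loan to an officer requires a majority of the disinterested managers present (15 − 3 = 12). A majority of 12 is 7, so 7 affirmative votes are needed; 7 voted in favor. Satisfied. (Moot — without a quorum no business can be validly transacted.)

Invalid — quorum requirement not satisfied.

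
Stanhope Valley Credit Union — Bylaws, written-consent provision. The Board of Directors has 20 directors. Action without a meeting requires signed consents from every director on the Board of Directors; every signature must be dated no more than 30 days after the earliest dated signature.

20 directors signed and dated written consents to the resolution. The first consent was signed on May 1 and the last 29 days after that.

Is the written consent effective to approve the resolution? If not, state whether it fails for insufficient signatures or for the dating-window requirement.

Signatures required: the unanimous vote of 20 — unanimous means all 20, so 20 needed; 20 signed. Sufficient.
Dating window: the latest signature is 29 days after the earliest; the limit is 30 days. Within the window.

Effective — both the signature and dating-window requirements are satisfied.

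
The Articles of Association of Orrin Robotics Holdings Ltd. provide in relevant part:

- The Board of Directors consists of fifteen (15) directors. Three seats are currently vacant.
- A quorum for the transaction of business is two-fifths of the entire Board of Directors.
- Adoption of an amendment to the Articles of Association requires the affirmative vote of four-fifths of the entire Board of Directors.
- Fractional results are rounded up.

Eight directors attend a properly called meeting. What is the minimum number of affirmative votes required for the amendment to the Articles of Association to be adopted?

The amendment to the Articles of Association requires four-fifths of the entire Board of Directors (15).
4/5 of 15 = 12.
(Only 8 can vote, so the amendment to the Articles of Association cannot pass at this meeting, but the required vote is still 12.)

12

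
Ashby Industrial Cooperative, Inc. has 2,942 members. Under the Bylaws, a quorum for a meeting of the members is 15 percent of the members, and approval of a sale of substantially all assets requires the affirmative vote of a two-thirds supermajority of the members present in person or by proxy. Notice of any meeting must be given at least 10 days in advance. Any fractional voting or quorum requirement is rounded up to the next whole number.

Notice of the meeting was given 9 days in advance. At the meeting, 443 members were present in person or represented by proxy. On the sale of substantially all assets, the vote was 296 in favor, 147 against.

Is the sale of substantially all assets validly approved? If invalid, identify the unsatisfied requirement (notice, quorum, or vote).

Invalid — notice requirement not satisfied.

Notice: 9 days given; 10 required. Not satisfied.
Quorum: 15% of 2,942 = 441.30, rounded up to 442; 443 present. Satisfied.
Vote: requires two-thirds of those present (443); 2/3 of 443 = 295.33, rounded up to 296, so 296 needed; 296 in favor. Satisfied.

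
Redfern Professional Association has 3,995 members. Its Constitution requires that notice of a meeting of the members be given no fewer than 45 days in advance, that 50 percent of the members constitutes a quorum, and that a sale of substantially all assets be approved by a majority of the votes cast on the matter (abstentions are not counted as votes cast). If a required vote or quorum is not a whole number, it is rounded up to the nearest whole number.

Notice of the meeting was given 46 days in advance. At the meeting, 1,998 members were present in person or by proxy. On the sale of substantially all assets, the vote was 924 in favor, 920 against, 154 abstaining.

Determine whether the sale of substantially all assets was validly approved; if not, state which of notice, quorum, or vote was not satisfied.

Notice: 46 days given; 45 required. Satisfied.
Quorum: 50% of 3,995 = 1,997.50, rounded up to 1,998; 1,998 present. Satisfied.
Vote: requires a majority of the votes cast (1,998 − 154 abstaining = 1,844); a majority of 1844 is 923, so 923 needed; 924 in favor. Satisfied.

Valid — all requirements satisfied.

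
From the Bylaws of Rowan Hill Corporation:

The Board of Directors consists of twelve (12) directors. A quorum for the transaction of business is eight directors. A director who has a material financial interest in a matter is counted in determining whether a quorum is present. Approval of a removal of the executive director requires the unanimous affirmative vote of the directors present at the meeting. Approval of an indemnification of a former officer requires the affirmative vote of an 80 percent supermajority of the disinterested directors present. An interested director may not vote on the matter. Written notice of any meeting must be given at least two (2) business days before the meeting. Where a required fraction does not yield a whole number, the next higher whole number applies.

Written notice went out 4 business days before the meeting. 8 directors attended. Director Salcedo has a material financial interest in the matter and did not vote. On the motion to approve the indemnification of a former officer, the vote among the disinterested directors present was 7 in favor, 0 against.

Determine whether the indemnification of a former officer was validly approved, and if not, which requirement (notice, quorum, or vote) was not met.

Notice: 4 business days given; 2 required (4 ≥ 2). Satisfied.
Quorum: 8 present (interested directors count toward quorum); quorum is 8. Satisfied.
Vote: the indemnification of a former officer requires four-fifths of the disinterested directors present (8 − 1 = 7). 4/5 of 7 = 5.60, rounded up to 6, so 6 affirmative votes are needed; 7 voted in favor. Satisfied.

Valid — all requirements satisfied.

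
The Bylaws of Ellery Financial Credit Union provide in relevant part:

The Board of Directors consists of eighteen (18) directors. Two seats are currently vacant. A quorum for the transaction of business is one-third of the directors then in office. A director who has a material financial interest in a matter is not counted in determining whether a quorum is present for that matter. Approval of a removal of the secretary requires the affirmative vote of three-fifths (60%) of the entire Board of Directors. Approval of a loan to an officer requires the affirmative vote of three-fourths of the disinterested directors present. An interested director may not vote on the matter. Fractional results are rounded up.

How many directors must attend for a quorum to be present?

6

1/3 of 16 = 5.33, rounded up to 6.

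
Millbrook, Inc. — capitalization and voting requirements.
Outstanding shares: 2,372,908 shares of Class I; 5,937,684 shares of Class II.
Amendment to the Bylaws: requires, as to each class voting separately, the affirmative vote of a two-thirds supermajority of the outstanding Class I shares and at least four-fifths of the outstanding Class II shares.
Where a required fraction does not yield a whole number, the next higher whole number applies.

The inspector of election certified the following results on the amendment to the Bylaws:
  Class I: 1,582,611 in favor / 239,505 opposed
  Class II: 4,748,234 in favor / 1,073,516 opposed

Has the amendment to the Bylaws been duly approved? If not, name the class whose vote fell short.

Not approved — the Class II shares did not give the required vote.

Class I: 2/3 of 2372908 = 1581938.67, rounded up to 1581939; 1,581,939 required, 1,582,611 in favor — approved.
Class II: 4/5 of 5937684 = 4750147.20, rounded up to 4750148; 4,750,148 required, 4,748,234 in favor — not approved.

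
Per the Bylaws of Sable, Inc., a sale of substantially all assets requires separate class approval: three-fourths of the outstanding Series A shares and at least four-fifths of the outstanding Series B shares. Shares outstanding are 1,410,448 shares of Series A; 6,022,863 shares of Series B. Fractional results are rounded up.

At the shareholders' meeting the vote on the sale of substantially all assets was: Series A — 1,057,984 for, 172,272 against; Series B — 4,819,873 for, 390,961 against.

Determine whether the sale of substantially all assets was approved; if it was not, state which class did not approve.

Series A: 3/4 of 1410448 = 1057836; 1,057,836 required, 1,057,984 in favor — approved.
Series B: 4/5 of 6022863 = 4818290.40, rounded up to 4818291; 4,818,291 required, 4,819,873 in favor — approved.

Approved — every class gave the required vote.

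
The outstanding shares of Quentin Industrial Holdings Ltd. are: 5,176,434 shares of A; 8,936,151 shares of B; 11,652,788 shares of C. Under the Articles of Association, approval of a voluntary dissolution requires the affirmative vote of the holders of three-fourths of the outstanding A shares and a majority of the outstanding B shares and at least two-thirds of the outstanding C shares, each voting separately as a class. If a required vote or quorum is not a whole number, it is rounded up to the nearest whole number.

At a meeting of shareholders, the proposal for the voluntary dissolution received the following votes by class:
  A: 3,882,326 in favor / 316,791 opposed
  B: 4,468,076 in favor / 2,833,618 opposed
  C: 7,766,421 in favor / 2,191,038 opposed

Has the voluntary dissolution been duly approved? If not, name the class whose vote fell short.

Not approved — the C shares did not give the required vote.

A: 3/4 of 5176434 = 3882325.50, rounded up to 3882326; 3,882,326 required, 3,882,326 in favor — approved.
B: a majority of 8936151 is 4468076; 4,468,076 required, 4,468,076 in favor — approved.
C: 2/3 of 11652788 = 7768525.33, rounded up to 7768526; 7,768,526 required, 7,766,421 in favor — not approved.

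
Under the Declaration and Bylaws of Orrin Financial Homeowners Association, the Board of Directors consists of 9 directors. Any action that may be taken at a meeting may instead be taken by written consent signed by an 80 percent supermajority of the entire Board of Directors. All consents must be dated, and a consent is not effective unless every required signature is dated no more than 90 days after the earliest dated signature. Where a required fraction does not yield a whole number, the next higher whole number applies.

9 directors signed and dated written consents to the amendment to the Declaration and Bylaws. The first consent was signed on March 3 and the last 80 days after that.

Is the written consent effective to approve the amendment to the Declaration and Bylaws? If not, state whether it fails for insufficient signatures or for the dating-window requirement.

Effective — both the signature and dating-window requirements are satisfied.

Signatures required: an 80 percent supermajority of 9 — 4/5 of 9 = 7.20, rounded up to 8, so 8 needed; 9 signed. Sufficient.
Dating window: the latest signature is 80 days after the earliest; the limit is 90 days. Within the window.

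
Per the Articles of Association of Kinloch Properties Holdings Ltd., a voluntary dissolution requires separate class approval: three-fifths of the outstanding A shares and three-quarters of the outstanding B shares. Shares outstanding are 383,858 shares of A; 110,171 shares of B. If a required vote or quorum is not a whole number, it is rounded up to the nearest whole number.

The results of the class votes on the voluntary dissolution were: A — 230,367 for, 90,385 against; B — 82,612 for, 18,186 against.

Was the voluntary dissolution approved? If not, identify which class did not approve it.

Not approved — the B shares did not give the required vote.

A: 3/5 of 383858 = 230314.80, rounded up to 230315; 230,315 required, 230,367 in favor — approved.
B: 3/4 of 110171 = 82628.25, rounded up to 82629; 82,629 required, 82,612 in favor — not approved.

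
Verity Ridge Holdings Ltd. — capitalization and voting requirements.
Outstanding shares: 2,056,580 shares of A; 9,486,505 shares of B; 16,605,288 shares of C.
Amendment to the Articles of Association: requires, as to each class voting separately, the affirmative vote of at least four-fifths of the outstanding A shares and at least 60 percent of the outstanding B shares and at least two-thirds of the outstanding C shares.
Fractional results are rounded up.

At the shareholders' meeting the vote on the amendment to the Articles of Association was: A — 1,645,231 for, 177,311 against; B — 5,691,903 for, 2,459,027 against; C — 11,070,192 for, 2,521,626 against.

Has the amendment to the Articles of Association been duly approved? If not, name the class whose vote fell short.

A: 4/5 of 2056580 = 1645264; 1,645,264 required, 1,645,231 in favor — not approved.
B: 3/5 of 9486505 = 5691903; 5,691,903 required, 5,691,903 in favor — approved.
C: 2/3 of 16605288 = 11070192; 11,070,192 required, 11,070,192 in favor — approved.

Not approved — the A shares did not give the required vote.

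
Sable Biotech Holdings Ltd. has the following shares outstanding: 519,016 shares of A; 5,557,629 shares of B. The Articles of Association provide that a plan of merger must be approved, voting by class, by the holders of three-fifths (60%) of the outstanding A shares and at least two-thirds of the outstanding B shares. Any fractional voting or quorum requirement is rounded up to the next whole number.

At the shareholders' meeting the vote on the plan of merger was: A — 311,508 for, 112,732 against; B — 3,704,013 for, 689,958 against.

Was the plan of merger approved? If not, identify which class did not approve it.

A: 3/5 of 519016 = 311409.60, rounded up to 311410; 311,410 required, 311,508 in favor — approved.
B: 2/3 of 5557629 = 3705086; 3,705,086 required, 3,704,013 in favor — not approved.

Not approved — the B shares did not give the required vote.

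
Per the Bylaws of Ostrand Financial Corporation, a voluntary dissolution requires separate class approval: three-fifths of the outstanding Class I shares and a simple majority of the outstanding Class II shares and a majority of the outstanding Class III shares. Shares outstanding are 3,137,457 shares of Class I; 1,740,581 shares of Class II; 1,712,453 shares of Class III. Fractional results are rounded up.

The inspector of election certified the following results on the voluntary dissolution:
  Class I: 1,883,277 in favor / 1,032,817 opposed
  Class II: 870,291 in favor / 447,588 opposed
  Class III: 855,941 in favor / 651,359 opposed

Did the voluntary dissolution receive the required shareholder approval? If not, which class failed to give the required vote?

Not approved — the Class III shares did not give the required vote.

Class I: 3/5 of 3137457 = 1882474.20, rounded up to 1882475; 1,882,475 required, 1,883,277 in favor — approved.
Class II: a majority of 1740581 is 870291; 870,291 required, 870,291 in favor — approved.
Class III: a majority of 1712453 is 856227; 856,227 required, 855,941 in favor — not approved.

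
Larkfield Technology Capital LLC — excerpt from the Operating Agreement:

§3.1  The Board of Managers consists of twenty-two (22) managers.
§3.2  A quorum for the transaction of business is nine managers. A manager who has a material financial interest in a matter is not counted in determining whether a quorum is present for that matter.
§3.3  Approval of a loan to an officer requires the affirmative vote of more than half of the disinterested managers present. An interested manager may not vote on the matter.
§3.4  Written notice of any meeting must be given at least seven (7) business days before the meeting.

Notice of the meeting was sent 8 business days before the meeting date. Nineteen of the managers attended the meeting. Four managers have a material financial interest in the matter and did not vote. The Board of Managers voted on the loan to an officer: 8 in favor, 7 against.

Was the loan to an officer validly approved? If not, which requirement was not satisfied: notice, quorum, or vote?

Notice: 8 business days given; 7 required (8 ≥ 7). Satisfied.
Quorum: 19 present, but the 4 interested managers do not count, leaving 15. Quorum is 9. Satisfied.
Vote: the loan to an officer requires a majority of the disinterested managers present (19 − 4 = 15). A majority of 15 is 8, so 8 affirmative votes are needed; 8 voted in favor. Satisfied.

Valid — all requirements satisfied.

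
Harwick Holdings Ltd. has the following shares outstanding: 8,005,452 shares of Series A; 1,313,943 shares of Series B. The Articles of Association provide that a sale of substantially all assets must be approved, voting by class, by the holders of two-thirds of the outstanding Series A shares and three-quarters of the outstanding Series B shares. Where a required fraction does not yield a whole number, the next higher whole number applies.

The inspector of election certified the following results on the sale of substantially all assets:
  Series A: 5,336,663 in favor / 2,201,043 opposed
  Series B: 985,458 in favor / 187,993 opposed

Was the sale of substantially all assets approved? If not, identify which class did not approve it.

Series A: 2/3 of 8005452 = 5336968; 5,336,968 required, 5,336,663 in favor — not approved.
Series B: 3/4 of 1313943 = 985457.25, rounded up to 985458; 985,458 required, 985,458 in favor — approved.

Not approved — the Series A shares did not give the required vote.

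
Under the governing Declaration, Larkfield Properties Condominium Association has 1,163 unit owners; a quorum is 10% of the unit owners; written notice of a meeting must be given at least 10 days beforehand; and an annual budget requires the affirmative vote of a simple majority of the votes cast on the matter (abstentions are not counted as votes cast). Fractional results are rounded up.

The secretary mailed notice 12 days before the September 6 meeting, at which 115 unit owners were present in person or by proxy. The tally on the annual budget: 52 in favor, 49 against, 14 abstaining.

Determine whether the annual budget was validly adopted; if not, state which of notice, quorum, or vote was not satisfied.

Invalid — quorum requirement not satisfied.

Notice: 12 days given; 10 required. Satisfied.
Quorum: 10% of 1,163 = 116.30, rounded up to 117; 115 present. Not satisfied.
Vote: requires a majority of the votes cast (115 − 14 abstaining = 101); a majority of 101 is 51, so 51 needed; 52 in favor. Satisfied.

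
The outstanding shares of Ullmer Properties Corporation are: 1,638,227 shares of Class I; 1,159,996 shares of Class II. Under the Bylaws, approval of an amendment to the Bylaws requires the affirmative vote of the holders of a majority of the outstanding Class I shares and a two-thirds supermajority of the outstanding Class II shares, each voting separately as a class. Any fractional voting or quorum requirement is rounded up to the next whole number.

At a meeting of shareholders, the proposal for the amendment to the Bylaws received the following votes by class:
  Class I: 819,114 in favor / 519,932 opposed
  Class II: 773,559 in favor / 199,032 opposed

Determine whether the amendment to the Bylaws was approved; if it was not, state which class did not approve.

Class I: a majority of 1638227 is 819114; 819,114 required, 819,114 in favor — approved.
Class II: 2/3 of 1159996 = 773330.67, rounded up to 773331; 773,331 required, 773,559 in favor — approved.

Approved — every class gave the required vote.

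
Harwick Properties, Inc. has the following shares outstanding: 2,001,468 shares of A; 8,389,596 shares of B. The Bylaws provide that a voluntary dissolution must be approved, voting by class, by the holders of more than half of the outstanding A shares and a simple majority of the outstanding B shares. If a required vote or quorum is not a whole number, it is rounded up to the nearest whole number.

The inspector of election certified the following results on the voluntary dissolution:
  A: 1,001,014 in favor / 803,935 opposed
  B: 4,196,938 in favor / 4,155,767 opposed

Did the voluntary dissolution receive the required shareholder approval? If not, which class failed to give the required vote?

A: a majority of 2001468 is 1000735; 1,000,735 required, 1,001,014 in favor — approved.
B: a majority of 8389596 is 4194799; 4,194,799 required, 4,196,938 in favor — approved.

Approved — every class gave the required vote.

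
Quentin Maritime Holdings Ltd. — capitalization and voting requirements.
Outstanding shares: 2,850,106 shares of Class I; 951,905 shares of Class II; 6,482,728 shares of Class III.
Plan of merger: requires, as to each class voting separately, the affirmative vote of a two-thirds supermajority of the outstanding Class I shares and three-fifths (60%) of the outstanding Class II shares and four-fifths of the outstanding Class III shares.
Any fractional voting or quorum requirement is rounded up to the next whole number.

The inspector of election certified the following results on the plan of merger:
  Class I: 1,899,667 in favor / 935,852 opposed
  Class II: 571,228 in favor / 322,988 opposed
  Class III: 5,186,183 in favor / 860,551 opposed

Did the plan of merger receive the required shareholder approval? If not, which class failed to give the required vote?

Class I: 2/3 of 2850106 = 1900070.67, rounded up to 1900071; 1,900,071 required, 1,899,667 in favor — not approved.
Class II: 3/5 of 951905 = 571143; 571,143 required, 571,228 in favor — approved.
Class III: 4/5 of 6482728 = 5186182.40, rounded up to 5186183; 5,186,183 required, 5,186,183 in favor — approved.

Not approved — the Class I shares did not give the required vote.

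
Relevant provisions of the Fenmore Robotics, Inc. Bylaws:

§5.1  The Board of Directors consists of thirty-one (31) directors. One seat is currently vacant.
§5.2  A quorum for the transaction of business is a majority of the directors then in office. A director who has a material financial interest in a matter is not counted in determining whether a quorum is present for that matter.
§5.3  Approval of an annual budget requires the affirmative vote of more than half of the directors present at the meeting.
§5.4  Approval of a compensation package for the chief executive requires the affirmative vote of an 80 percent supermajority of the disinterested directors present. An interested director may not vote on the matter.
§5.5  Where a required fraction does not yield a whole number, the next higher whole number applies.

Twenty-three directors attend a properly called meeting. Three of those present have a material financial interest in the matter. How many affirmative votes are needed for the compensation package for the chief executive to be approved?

16

The compensation package for the chief executive requires four-fifths of the disinterested directors present (23 − 3 = 20).
4/5 of 20 = 16.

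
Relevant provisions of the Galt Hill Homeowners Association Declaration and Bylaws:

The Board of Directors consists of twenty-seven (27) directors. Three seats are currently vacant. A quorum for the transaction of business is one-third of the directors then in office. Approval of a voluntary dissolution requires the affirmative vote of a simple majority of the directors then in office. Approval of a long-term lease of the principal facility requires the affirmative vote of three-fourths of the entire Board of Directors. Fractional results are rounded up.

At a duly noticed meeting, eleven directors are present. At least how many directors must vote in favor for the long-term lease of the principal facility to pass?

21

The long-term lease of the principal facility requires three-fourths of the entire Board of Directors (27).
3/4 of 27 = 20.25, rounded up to 21.
(Only 11 can vote, so the long-term lease of the principal facility cannot pass at this meeting, but the required vote is still 21.)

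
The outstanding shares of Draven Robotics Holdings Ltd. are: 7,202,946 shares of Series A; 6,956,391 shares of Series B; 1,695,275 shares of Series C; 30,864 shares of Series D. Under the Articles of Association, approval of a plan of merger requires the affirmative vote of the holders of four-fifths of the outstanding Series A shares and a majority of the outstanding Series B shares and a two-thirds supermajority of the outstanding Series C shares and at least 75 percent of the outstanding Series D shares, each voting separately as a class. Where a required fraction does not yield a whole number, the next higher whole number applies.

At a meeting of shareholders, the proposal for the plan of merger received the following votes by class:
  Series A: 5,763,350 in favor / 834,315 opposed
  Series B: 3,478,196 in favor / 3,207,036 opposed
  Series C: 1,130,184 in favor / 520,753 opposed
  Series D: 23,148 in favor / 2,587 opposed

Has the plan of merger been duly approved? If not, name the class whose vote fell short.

Approved — every class gave the required vote.

Series A: 4/5 of 7202946 = 5762356.80, rounded up to 5762357; 5,762,357 required, 5,763,350 in favor — approved.
Series B: a majority of 6956391 is 3478196; 3,478,196 required, 3,478,196 in favor — approved.
Series C: 2/3 of 1695275 = 1130183.33, rounded up to 1130184; 1,130,184 required, 1,130,184 in favor — approved.
Series D: 3/4 of 30864 = 23148; 23,148 required, 23,148 in favor — approved.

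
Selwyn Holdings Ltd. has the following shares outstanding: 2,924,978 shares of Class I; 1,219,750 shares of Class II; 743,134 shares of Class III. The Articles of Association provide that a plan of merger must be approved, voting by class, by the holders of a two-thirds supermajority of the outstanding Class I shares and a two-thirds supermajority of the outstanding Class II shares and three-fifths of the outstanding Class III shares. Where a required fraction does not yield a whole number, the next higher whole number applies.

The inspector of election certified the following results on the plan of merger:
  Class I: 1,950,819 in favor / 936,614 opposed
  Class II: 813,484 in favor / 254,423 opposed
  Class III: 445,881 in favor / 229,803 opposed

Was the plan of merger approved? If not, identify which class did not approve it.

Class I: 2/3 of 2924978 = 1949985.33, rounded up to 1949986; 1,949,986 required, 1,950,819 in favor — approved.
Class II: 2/3 of 1219750 = 813166.67, rounded up to 813167; 813,167 required, 813,484 in favor — approved.
Class III: 3/5 of 743134 = 445880.40, rounded up to 445881; 445,881 required, 445,881 in favor — approved.

Approved — every class gave the required vote.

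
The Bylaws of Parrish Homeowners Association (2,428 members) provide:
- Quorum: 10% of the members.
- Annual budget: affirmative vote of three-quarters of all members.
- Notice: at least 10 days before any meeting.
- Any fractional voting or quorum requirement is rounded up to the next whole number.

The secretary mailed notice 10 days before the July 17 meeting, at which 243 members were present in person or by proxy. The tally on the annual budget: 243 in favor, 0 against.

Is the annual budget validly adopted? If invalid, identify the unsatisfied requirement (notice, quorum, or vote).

Invalid — vote requirement not satisfied.

Notice: 10 days given; 10 required. Satisfied.
Quorum: 10% of 2,428 = 242.80, rounded up to 243; 243 present. Satisfied.
Vote: requires three-fourths of all members (2,428); 3/4 of 2428 = 1821, so 1,821 needed; 243 in favor. Not satisfied.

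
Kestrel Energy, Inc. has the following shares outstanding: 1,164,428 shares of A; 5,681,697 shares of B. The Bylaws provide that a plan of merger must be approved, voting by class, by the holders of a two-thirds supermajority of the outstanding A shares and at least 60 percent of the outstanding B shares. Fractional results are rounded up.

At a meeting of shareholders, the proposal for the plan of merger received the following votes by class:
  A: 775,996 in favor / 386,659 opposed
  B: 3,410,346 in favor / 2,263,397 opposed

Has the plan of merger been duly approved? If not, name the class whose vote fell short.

Not approved — the A shares did not give the required vote.

A: 2/3 of 1164428 = 776285.33, rounded up to 776286; 776,286 required, 775,996 in favor — not approved.
B: 3/5 of 5681697 = 3409018.20, rounded up to 3409019; 3,409,019 required, 3,410,346 in favor — approved.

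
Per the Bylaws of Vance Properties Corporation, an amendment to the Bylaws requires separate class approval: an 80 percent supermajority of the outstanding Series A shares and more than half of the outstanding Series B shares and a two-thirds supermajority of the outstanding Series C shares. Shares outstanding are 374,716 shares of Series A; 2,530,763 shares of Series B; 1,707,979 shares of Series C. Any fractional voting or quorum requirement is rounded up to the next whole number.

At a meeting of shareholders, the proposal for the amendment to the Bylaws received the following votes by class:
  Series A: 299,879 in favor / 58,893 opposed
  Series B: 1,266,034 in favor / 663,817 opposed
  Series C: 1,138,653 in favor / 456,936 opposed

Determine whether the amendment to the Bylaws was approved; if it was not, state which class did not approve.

Approved — every class gave the required vote.

Series A: 4/5 of 374716 = 299772.80, rounded up to 299773; 299,773 required, 299,879 in favor — approved.
Series B: a majority of 2530763 is 1265382; 1,265,382 required, 1,266,034 in favor — approved.
Series C: 2/3 of 1707979 = 1138652.67, rounded up to 1138653; 1,138,653 required, 1,138,653 in favor — approved.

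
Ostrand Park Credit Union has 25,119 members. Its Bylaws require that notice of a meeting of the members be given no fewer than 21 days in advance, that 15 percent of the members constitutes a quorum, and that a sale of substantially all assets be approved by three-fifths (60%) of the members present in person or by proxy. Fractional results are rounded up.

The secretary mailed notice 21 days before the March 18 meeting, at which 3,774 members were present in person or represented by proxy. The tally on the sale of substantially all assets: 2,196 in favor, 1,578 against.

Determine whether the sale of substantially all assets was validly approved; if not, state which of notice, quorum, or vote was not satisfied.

Invalid — vote requirement not satisfied.

Notice: 21 days given; 21 required. Satisfied.
Quorum: 15% of 25,119 = 3,767.85, rounded up to 3,768; 3,774 present. Satisfied.
Vote: requires three-fifths of those present (3,774); 3/5 of 3774 = 2264.40, rounded up to 2265, so 2,265 needed; 2,196 in favor. Not satisfied.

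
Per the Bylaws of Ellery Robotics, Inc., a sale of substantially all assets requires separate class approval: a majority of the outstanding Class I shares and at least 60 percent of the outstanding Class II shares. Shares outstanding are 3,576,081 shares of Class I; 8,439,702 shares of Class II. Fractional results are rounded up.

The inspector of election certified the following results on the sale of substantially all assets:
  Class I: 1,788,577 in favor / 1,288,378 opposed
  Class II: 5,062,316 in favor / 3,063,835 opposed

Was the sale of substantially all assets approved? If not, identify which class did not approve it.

Class I: a majority of 3576081 is 1788041; 1,788,041 required, 1,788,577 in favor — approved.
Class II: 3/5 of 8439702 = 5063821.20, rounded up to 5063822; 5,063,822 required, 5,062,316 in favor — not approved.

Not approved — the Class II shares did not give the required vote.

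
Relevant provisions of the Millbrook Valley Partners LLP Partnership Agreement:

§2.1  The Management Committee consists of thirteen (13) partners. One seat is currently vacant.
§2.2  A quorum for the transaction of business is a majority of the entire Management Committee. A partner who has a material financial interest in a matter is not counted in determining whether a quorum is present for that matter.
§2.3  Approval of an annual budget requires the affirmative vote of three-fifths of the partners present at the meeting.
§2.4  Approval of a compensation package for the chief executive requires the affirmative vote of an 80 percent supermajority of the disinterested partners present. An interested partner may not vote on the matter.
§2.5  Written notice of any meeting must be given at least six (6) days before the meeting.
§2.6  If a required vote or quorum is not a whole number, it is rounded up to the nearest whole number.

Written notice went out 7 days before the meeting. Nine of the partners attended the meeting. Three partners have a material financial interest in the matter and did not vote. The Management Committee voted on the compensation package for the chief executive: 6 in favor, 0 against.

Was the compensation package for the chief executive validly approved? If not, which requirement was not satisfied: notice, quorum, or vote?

Notice: 7 days given; 6 required (7 ≥ 6). Satisfied.
Quorum: 9 present, but the 3 interested partners do not count, leaving 6. Quorum is 7. Not satisfied.
Vote: the compensation package for the chief executive requires four-fifths of the disinterested partners present (9 − 3 = 6). 4/5 of 6 = 4.80, rounded up to 5, so 5 affirmative votes are needed; 6 voted in favor. Satisfied. (Moot — without a quorum no business can be validly transacted.)

Invalid — quorum requirement not satisfied.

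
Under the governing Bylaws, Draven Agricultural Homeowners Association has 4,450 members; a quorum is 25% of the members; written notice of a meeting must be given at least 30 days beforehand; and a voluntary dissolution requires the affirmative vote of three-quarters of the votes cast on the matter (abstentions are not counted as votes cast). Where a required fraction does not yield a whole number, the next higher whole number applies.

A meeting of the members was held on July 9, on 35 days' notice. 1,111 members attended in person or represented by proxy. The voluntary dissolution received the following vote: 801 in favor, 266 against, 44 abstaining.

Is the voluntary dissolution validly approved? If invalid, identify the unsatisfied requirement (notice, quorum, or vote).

Invalid — quorum requirement not satisfied.

Notice: 35 days given; 30 required. Satisfied.
Quorum: 25% of 4,450 = 1,112.50, rounded up to 1,113; 1,111 present. Not satisfied.
Vote: requires three-fourths of the votes cast (1,111 − 44 abstaining = 1,067); 3/4 of 1067 = 800.25, rounded up to 801, so 801 needed; 801 in favor. Satisfied.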